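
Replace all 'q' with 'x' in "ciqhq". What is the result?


Input string: 'ciqhq'
Operation: replace 'q' with 'x'
Positions of 'q': 2, 4
After replacement: cixhx


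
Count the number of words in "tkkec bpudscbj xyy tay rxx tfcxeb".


Input string: 'tkkec bpudscbj xyy tay rxx tfcxeb'
Operation: split by spaces
Words found: 'tkkec', 'bpudscbj', 'xyy', 'tay', 'rxx', 'tfcxeb'
Word count: 6


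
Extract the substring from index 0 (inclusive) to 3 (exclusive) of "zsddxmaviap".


Input string: 'zsddxmaviap'
Operation: slice [0:3]
Extract characters: s[0]='z', s[1]='s', s[2]='d'
Result: zsd


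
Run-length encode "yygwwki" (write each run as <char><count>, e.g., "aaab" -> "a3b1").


Input: 'yygwwki'
Operation: identify consecutive runs
Runs: 'yy' -> y2, 'g' -> g1, 'ww' -> w2, 'k' -> k1, 'i' -> i1
Encoded: y2g1w2k1i1


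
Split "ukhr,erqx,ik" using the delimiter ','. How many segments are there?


Input string: 'ukhr,erqx,ik'
Delimiter: ','
Split result: 'ukhr', 'erqx', 'ik'
Number of parts: 3


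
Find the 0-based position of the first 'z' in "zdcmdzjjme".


Input string: 'zdcmdzjjme'
Target: 'z'
Scanning left to right: s[0]='z'
First match at index: 0


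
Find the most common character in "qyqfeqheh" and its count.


Input: 'qyqfeqheh'
Operation: tally each character
Counts: 'e':2, 'f':1, 'h':2, 'q':3, 'y':1
Maximum: 'q' appears 3 times


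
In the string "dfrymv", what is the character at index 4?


Input string: 'dfrymv'
Operation: get character at index 4
Index mapping: s[0]='d', s[1]='f', s[2]='r', s[3]='y', s[4]='m'
Result: 'm'


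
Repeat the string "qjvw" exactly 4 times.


Input string: 'qjvw'
Operation: repeat 4 times
Concatenation: 'qjvw' + 'qjvw' + 'qjvw' + 'qjvw'
Result: qjvwqjvwqjvwqjvw


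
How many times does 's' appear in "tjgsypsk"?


Input string: 'tjgsypsk'
Target character: 's'
Scan each position: s[3]='s', s[6]='s'
Matches found at indices: 3, 6
Total: 2


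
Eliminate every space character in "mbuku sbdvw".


Input string: 'mbuku sbdvw'
Operation: remove all spaces
Words: 'mbuku', 'sbdvw'
Join without spaces: mbukusbdvw


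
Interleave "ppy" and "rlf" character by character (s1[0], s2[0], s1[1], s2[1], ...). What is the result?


String 1: 'ppy'
String 2: 'rlf'
Operation: alternate characters
Pairs: 'p'+'r', 'p'+'l', 'y'+'f'
Result: prplyf


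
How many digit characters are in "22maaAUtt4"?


Input string: '22maaAUtt4'
Operation: count digit characters (0-9)
Scan: '2'(digit), '2'(digit), 'm', 'a', 'a', 'A', 'U', 't', 't', '4'(digit)
Digits found: 3
Result: 3


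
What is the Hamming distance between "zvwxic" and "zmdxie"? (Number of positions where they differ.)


String 1: 'zvwxic'
String 2: 'zmdxie'
Compare each position: pos 0: 'z'=='z', pos 1: 'v'!='m', pos 2: 'w'!='d', pos 3: 'x'=='x', pos 4: 'i'=='i', pos 5: 'c'!='e'
Differing positions: 3
Hamming distance: 3


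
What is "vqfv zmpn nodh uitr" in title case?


Input string: 'vqfv zmpn nodh uitr'
Operation: capitalize first letter of each word
Word transformations: 'vqfv'->'Vqfv', 'zmpn'->'Zmpn', 'nodh'->'Nodh', 'uitr'->'Uitr'
Result: Vqfv Zmpn Nodh Uitr


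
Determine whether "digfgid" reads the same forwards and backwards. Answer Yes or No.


Input string: 'digfgid'
Reversed: 'digfgid'
Compare pairs: s[0]='d' vs s[6]='d' (match), s[1]='i' vs s[5]='i' (match), s[2]='g' vs s[4]='g' (match)
Palindrome: Yes


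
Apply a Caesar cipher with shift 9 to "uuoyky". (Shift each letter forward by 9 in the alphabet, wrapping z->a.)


Input: 'uuoyky', shift = 9
Operation: for each letter, (position + 9) mod 26
Mapping: 'u'(20+9=29, 29 mod 26=3)->'d', 'u'(20+9=29, 29 mod 26=3)->'d', 'o'(14+9=23)->'x', 'y'(24+9=33, 33 mod 26=7)->'h', 'k'(10+9=19)->'t', 'y'(24+9=33, 33 mod 26=7)->'h'
Result: ddxhth


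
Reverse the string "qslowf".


Input string: 'qslowf'
Operation: reverse character order
Original order: 'q' -> 's' -> 'l' -> 'o' -> 'w' -> 'f'
Reversed order: 'f' -> 'w' -> 'o' -> 'l' -> 's' -> 'q'
Result: fwolsq


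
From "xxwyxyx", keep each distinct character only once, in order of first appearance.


Input: 'xxwyxyx'
Operation: keep first occurrence of each character
Scan: s[0]='x' new -> keep; s[1]='x' seen -> skip; s[2]='w' new -> keep; s[3]='y' new -> keep; s[4]='x' seen -> skip; s[5]='y' seen -> skip; s[6]='x' seen -> skip
Result: xwy


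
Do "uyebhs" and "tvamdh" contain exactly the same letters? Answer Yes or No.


String 1: 'uyebhs' -> sorted: 'behsuy'
String 2: 'tvamdh' -> sorted: 'adhmtv'
Compare sorted forms: 'behsuy' != 'adhmtv'
Anagram: No


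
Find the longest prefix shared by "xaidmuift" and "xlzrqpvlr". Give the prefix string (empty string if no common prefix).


String 1: 'xaidmuift'
String 2: 'xlzrqpvlr'
Compare position by position:
pos 0: 'x' vs 'x' match
pos 1: 'a' vs 'l' differ -> stop
Longest common prefix: "x" (length 1)


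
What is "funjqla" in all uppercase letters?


Input string: 'funjqla'
Operation: convert each letter to uppercase
Mapping: 'f'->'F', 'u'->'U', 'n'->'N', 'j'->'J', 'q'->'Q', 'l'->'L', 'a'->'A'
Result: FUNJQLA


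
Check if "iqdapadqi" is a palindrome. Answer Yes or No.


Input string: 'iqdapadqi'
Reversed: 'iqdapadqi'
Compare pairs: s[0]='i' vs s[8]='i' (match), s[1]='q' vs s[7]='q' (match), s[2]='d' vs s[6]='d' (match), s[3]='a' vs s[5]='a' (match)
Palindrome: Yes


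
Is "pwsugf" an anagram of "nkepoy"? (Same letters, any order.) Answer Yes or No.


String 1: 'nkepoy' -> sorted: 'eknopy'
String 2: 'pwsugf' -> sorted: 'fgpsuw'
Compare sorted forms: 'eknopy' != 'fgpsuw'
Anagram: No


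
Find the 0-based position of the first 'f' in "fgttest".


Input string: 'fgttest'
Target: 'f'
Scanning left to right: s[0]='f'
First match at index: 0


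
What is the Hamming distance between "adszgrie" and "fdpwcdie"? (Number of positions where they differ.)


String 1: 'adszgrie'
String 2: 'fdpwcdie'
Compare each position: pos 0: 'a'!='f', pos 1: 'd'=='d', pos 2: 's'!='p', pos 3: 'z'!='w', pos 4: 'g'!='c', pos 5: 'r'!='d', pos 6: 'i'=='i', pos 7: 'e'=='e'
Differing positions: 5
Hamming distance: 5


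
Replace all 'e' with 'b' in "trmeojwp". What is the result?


Input string: 'trmeojwp'
Operation: replace 'e' with 'b'
Positions of 'e': 3
After replacement: trmbojwp


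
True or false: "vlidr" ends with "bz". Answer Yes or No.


Input string: 'vlidr'
Suffix to check: 'bz'
Last 2 characters of input: 'dr'
Match: False
Result: No


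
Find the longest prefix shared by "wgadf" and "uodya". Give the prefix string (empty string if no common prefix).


String 1: 'wgadf'
String 2: 'uodya'
Compare position by position:
pos 0: 'w' vs 'u' differ -> stop
Longest common prefix: "" (length 0)


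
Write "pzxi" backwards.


Input string: 'pzxi'
Operation: reverse character order
Original order: 'p' -> 'z' -> 'x' -> 'i'
Reversed order: 'i' -> 'x' -> 'z' -> 'p'
Result: ixzp


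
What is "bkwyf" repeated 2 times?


Input string: 'bkwyf'
Operation: repeat 2 times
Concatenation: 'bkwyf' + 'bkwyf'
Result: bkwyfbkwyf


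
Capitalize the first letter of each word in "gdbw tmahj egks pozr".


Input string: 'gdbw tmahj egks pozr'
Operation: capitalize first letter of each word
Word transformations: 'gdbw'->'Gdbw', 'tmahj'->'Tmahj', 'egks'->'Egks', 'pozr'->'Pozr'
Result: Gdbw Tmahj Egks Pozr


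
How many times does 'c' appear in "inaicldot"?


Input string: 'inaicldot'
Target character: 'c'
Scan each position: s[4]='c'
Matches found at indices: 4
Total: 1


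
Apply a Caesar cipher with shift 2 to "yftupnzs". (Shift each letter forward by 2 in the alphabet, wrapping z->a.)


Input: 'yftupnzs', shift = 2
Operation: for each letter, (position + 2) mod 26
Mapping: 'y'(24+2=26, 26 mod 26=0)->'a', 'f'(5+2=7)->'h', 't'(19+2=21)->'v', 'u'(20+2=22)->'w', 'p'(15+2=17)->'r', 'n'(13+2=15)->'p', 'z'(25+2=27, 27 mod 26=1)->'b', 's'(18+2=20)->'u'
Result: ahvwrpbu


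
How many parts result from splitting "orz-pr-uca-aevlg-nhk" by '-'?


Input string: 'orz-pr-uca-aevlg-nhk'
Delimiter: '-'
Split result: 'orz', 'pr', 'uca', 'aevlg', 'nhk'
Number of parts: 5


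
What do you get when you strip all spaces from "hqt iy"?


Input string: 'hqt iy'
Operation: remove all spaces
Words: 'hqt', 'iy'
Join without spaces: hqtiy


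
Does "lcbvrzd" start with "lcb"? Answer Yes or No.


Input string: 'lcbvrzd'
Prefix to check: 'lcb'
First 3 characters of input: 'lcb'
Match: True
Result: Yes


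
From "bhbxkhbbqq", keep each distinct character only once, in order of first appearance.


Input: 'bhbxkhbbqq'
Operation: keep first occurrence of each character
Scan: s[0]='b' new -> keep; s[1]='h' new -> keep; s[2]='b' seen -> skip; s[3]='x' new -> keep; s[4]='k' new -> keep; s[5]='h' seen -> skip; s[6]='b' seen -> skip; s[7]='b' seen -> skip; s[8]='q' new -> keep; s[9]='q' seen -> skip
Result: bhxkq


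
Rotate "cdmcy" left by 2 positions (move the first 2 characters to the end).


Input: 'cdmcy', shift = 2
Operation: split at index 2 and swap parts
Front part s[0:2] = 'cd'
Back part s[2:] = 'mcy'
Rotated = back + front = 'mcy' + 'cd'
Result: mcycd


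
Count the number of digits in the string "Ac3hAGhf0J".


Input string: 'Ac3hAGhf0J'
Operation: count digit characters (0-9)
Scan: 'A', 'c', '3'(digit), 'h', 'A', 'G', 'h', 'f', '0'(digit), 'J'
Digits found: 2
Result: 2


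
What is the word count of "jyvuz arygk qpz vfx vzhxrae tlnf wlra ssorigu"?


Input string: 'jyvuz arygk qpz vfx vzhxrae tlnf wlra ssorigu'
Operation: split by spaces
Words found: 'jyvuz', 'arygk', 'qpz', 'vfx', 'vzhxrae', 'tlnf', 'wlra', 'ssorigu'
Word count: 8


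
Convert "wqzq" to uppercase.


Input string: 'wqzq'
Operation: convert each letter to uppercase
Mapping: 'w'->'W', 'q'->'Q', 'z'->'Z', 'q'->'Q'
Result: WQZQ


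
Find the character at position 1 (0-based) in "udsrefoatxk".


Input string: 'udsrefoatxk'
Operation: get character at index 1
Index mapping: s[0]='u', s[1]='d'
Result: 'd'


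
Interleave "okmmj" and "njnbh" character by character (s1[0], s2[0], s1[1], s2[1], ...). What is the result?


String 1: 'okmmj'
String 2: 'njnbh'
Operation: alternate characters
Pairs: 'o'+'n', 'k'+'j', 'm'+'n', 'm'+'b', 'j'+'h'
Result: onkjmnmbjh


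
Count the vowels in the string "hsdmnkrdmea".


Input string: 'hsdmnkrdmea'
Operation: count vowels (a, e, i, o, u)
Scan: s[0]='h', s[1]='s', s[2]='d', s[3]='m', s[4]='n', s[5]='k', s[6]='r', s[7]='d', s[8]='m', s[9]='e' (vowel), s[10]='a' (vowel)
Vowels found: 2
Result: 2


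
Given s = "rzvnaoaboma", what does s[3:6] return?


Input string: 'rzvnaoaboma'
Operation: slice [3:6]
Extract characters: s[3]='n', s[4]='a', s[5]='o'
Result: nao


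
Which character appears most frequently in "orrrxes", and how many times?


Input: 'orrrxes'
Operation: tally each character
Counts: 'e':1, 'o':1, 'r':3, 's':1, 'x':1
Maximum: 'r' appears 3 times


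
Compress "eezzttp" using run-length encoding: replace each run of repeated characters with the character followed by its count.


Input: 'eezzttp'
Operation: identify consecutive runs
Runs: 'ee' -> e2, 'zz' -> z2, 'tt' -> t2, 'p' -> p1
Encoded: e2z2t2p1


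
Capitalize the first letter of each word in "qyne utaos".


Input string: 'qyne utaos'
Operation: capitalize first letter of each word
Word transformations: 'qyne'->'Qyne', 'utaos'->'Utaos'
Result: Qyne Utaos


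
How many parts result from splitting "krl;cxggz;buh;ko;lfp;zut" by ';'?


Input string: 'krl;cxggz;buh;ko;lfp;zut'
Delimiter: ';'
Split result: 'krl', 'cxggz', 'buh', 'ko', 'lfp', 'zut'
Number of parts: 6


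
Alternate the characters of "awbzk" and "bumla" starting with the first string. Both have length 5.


String 1: 'awbzk'
String 2: 'bumla'
Operation: alternate characters
Pairs: 'a'+'b', 'w'+'u', 'b'+'m', 'z'+'l', 'k'+'a'
Result: abwubmzlka


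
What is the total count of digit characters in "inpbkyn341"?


Input string: 'inpbkyn341'
Operation: count digit characters (0-9)
Scan: 'i', 'n', 'p', 'b', 'k', 'y', 'n', '3'(digit), '4'(digit), '1'(digit)
Digits found: 3
Result: 3


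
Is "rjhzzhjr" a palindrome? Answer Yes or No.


Input string: 'rjhzzhjr'
Reversed: 'rjhzzhjr'
Compare pairs: s[0]='r' vs s[7]='r' (match), s[1]='j' vs s[6]='j' (match), s[2]='h' vs s[5]='h' (match), s[3]='z' vs s[4]='z' (match)
Palindrome: Yes


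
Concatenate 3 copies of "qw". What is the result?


Input string: 'qw'
Operation: repeat 3 times
Concatenation: 'qw' + 'qw' + 'qw'
Result: qwqwqw


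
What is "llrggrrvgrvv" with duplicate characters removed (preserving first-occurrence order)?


Input: 'llrggrrvgrvv'
Operation: keep first occurrence of each character
Scan: s[0]='l' new -> keep; s[1]='l' seen -> skip; s[2]='r' new -> keep; s[3]='g' new -> keep; s[4]='g' seen -> skip; s[5]='r' seen -> skip; s[6]='r' seen -> skip; s[7]='v' new -> keep; s[8]='g' seen -> skip; s[9]='r' seen -> skip; s[10]='v' seen -> skip; s[11]='v' seen -> skip
Result: lrgv


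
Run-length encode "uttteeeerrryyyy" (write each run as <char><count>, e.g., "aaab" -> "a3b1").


Input: 'uttteeeerrryyyy'
Operation: identify consecutive runs
Runs: 'u' -> u1, 'ttt' -> t3, 'eeee' -> e4, 'rrr' -> r3, 'yyyy' -> y4
Encoded: u1t3e4r3y4


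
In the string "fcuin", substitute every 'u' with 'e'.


Input string: 'fcuin'
Operation: replace 'u' with 'e'
Positions of 'u': 2
After replacement: fcein


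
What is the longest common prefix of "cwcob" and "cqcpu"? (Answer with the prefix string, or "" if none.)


String 1: 'cwcob'
String 2: 'cqcpu'
Compare position by position:
pos 0: 'c' vs 'c' match
pos 1: 'w' vs 'q' differ -> stop
Longest common prefix: "c" (length 1)


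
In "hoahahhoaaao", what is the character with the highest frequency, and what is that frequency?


Input: 'hoahahhoaaao'
Operation: tally each character
Counts: 'a':5, 'h':4, 'o':3
Maximum: 'a' appears 5 times


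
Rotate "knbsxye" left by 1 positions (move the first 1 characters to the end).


Input: 'knbsxye', shift = 1
Operation: split at index 1 and swap parts
Front part s[0:1] = 'k'
Back part s[1:] = 'nbsxye'
Rotated = back + front = 'nbsxye' + 'k'
Result: nbsxyek


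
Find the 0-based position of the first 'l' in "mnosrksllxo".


Input string: 'mnosrksllxo'
Target: 'l'
Scanning left to right: s[0]='m', s[1]='n', s[2]='o', s[3]='s', s[4]='r', s[5]='k', s[6]='s', s[7]='l'
First match at index: 7


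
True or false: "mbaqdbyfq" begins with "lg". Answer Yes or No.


Input string: 'mbaqdbyfq'
Prefix to check: 'lg'
First 2 characters of input: 'mb'
Match: False
Result: No


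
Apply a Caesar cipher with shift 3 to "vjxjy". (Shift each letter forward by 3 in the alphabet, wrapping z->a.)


Input: 'vjxjy', shift = 3
Operation: for each letter, (position + 3) mod 26
Mapping: 'v'(21+3=24)->'y', 'j'(9+3=12)->'m', 'x'(23+3=26, 26 mod 26=0)->'a', 'j'(9+3=12)->'m', 'y'(24+3=27, 27 mod 26=1)->'b'
Result: ymamb


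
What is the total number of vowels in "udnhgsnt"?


Input string: 'udnhgsnt'
Operation: count vowels (a, e, i, o, u)
Scan: s[0]='u' (vowel), s[1]='d', s[2]='n', s[3]='h', s[4]='g', s[5]='s', s[6]='n', s[7]='t'
Vowels found: 1
Result: 1


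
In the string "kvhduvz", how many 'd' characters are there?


Input string: 'kvhduvz'
Target character: 'd'
Scan each position: s[3]='d'
Matches found at indices: 3
Total: 1


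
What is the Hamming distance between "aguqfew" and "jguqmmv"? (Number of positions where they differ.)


String 1: 'aguqfew'
String 2: 'jguqmmv'
Compare each position: pos 0: 'a'!='j', pos 1: 'g'=='g', pos 2: 'u'=='u', pos 3: 'q'=='q', pos 4: 'f'!='m', pos 5: 'e'!='m', pos 6: 'w'!='v'
Differing positions: 4
Hamming distance: 4


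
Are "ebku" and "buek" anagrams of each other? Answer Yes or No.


String 1: 'ebku' -> sorted: 'beku'
String 2: 'buek' -> sorted: 'beku'
Compare sorted forms: 'beku' == 'beku'
Anagram: Yes


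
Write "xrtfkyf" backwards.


Input string: 'xrtfkyf'
Operation: reverse character order
Original order: 'x' -> 'r' -> 't' -> 'f' -> 'k' -> 'y' -> 'f'
Reversed order: 'f' -> 'y' -> 'k' -> 'f' -> 't' -> 'r' -> 'x'
Result: fykftrx


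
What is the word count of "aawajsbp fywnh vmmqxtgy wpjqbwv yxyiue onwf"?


Input string: 'aawajsbp fywnh vmmqxtgy wpjqbwv yxyiue onwf'
Operation: split by spaces
Words found: 'aawajsbp', 'fywnh', 'vmmqxtgy', 'wpjqbwv', 'yxyiue', 'onwf'
Word count: 6


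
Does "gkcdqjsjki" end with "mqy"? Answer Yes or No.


Input string: 'gkcdqjsjki'
Suffix to check: 'mqy'
Last 3 characters of input: 'jki'
Match: False
Result: No


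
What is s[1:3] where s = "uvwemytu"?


Input string: 'uvwemytu'
Operation: slice [1:3]
Extract characters: s[1]='v', s[2]='w'
Result: vw


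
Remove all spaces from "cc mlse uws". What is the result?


Input string: 'cc mlse uws'
Operation: remove all spaces
Words: 'cc', 'mlse', 'uws'
Join without spaces: ccmlseuws


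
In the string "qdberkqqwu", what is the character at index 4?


Input string: 'qdberkqqwu'
Operation: get character at index 4
Index mapping: s[0]='q', s[1]='d', s[2]='b', s[3]='e', s[4]='r'
Result: 'r'


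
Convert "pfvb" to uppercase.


Input string: 'pfvb'
Operation: convert each letter to uppercase
Mapping: 'p'->'P', 'f'->'F', 'v'->'V', 'b'->'B'
Result: PFVB


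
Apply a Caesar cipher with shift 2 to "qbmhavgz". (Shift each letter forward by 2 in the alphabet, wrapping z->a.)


Input: 'qbmhavgz', shift = 2
Operation: for each letter, (position + 2) mod 26
Mapping: 'q'(16+2=18)->'s', 'b'(1+2=3)->'d', 'm'(12+2=14)->'o', 'h'(7+2=9)->'j', 'a'(0+2=2)->'c', 'v'(21+2=23)->'x', 'g'(6+2=8)->'i', 'z'(25+2=27, 27 mod 26=1)->'b'
Result: sdojcxib


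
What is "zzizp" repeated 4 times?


Input string: 'zzizp'
Operation: repeat 4 times
Concatenation: 'zzizp' + 'zzizp' + 'zzizp' + 'zzizp'
Result: zzizpzzizpzzizpzzizp


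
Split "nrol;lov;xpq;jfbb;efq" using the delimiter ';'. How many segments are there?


Input string: 'nrol;lov;xpq;jfbb;efq'
Delimiter: ';'
Split result: 'nrol', 'lov', 'xpq', 'jfbb', 'efq'
Number of parts: 5


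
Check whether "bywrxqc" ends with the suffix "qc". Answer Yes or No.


Input string: 'bywrxqc'
Suffix to check: 'qc'
Last 2 characters of input: 'qc'
Match: True
Result: Yes


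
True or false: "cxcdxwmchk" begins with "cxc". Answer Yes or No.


Input string: 'cxcdxwmchk'
Prefix to check: 'cxc'
First 3 characters of input: 'cxc'
Match: True
Result: Yes


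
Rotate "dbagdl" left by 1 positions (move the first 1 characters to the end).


Input: 'dbagdl', shift = 1
Operation: split at index 1 and swap parts
Front part s[0:1] = 'd'
Back part s[1:] = 'bagdl'
Rotated = back + front = 'bagdl' + 'd'
Result: bagdld


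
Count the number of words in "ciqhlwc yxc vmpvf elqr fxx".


Input string: 'ciqhlwc yxc vmpvf elqr fxx'
Operation: split by spaces
Words found: 'ciqhlwc', 'yxc', 'vmpvf', 'elqr', 'fxx'
Word count: 5


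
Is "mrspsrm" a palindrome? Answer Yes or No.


Input string: 'mrspsrm'
Reversed: 'mrspsrm'
Compare pairs: s[0]='m' vs s[6]='m' (match), s[1]='r' vs s[5]='r' (match), s[2]='s' vs s[4]='s' (match)
Palindrome: Yes


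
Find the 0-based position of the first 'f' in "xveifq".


Input string: 'xveifq'
Target: 'f'
Scanning left to right: s[0]='x', s[1]='v', s[2]='e', s[3]='i', s[4]='f'
First match at index: 4


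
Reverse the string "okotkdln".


Input string: 'okotkdln'
Operation: reverse character order
Original order: 'o' -> 'k' -> 'o' -> 't' -> 'k' -> 'd' -> 'l' -> 'n'
Reversed order: 'n' -> 'l' -> 'd' -> 'k' -> 't' -> 'o' -> 'k' -> 'o'
Result: nldktoko


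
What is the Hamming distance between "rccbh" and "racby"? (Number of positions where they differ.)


String 1: 'rccbh'
String 2: 'racby'
Compare each position: pos 0: 'r'=='r', pos 1: 'c'!='a', pos 2: 'c'=='c', pos 3: 'b'=='b', pos 4: 'h'!='y'
Differing positions: 2
Hamming distance: 2


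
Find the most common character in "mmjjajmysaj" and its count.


Input: 'mmjjajmysaj'
Operation: tally each character
Counts: 'a':2, 'j':4, 'm':3, 's':1, 'y':1
Maximum: 'j' appears 4 times


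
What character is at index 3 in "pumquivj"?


Input string: 'pumquivj'
Operation: get character at index 3
Index mapping: s[0]='p', s[1]='u', s[2]='m', s[3]='q'
Result: 'q'


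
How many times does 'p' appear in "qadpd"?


Input string: 'qadpd'
Target character: 'p'
Scan each position: s[3]='p'
Matches found at indices: 3
Total: 1


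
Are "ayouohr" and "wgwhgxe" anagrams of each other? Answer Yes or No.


String 1: 'ayouohr' -> sorted: 'ahooruy'
String 2: 'wgwhgxe' -> sorted: 'egghwwx'
Compare sorted forms: 'ahooruy' != 'egghwwx'
Anagram: No


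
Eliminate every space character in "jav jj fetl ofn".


Input string: 'jav jj fetl ofn'
Operation: remove all spaces
Words: 'jav', 'jj', 'fetl', 'ofn'
Join without spaces: javjjfetlofn


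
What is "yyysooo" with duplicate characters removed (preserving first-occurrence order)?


Input: 'yyysooo'
Operation: keep first occurrence of each character
Scan: s[0]='y' new -> keep; s[1]='y' seen -> skip; s[2]='y' seen -> skip; s[3]='s' new -> keep; s[4]='o' new -> keep; s[5]='o' seen -> skip; s[6]='o' seen -> skip
Result: yso


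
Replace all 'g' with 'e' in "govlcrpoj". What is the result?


Input string: 'govlcrpoj'
Operation: replace 'g' with 'e'
Positions of 'g': 0
After replacement: eovlcrpoj


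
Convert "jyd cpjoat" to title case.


Input string: 'jyd cpjoat'
Operation: capitalize first letter of each word
Word transformations: 'jyd'->'Jyd', 'cpjoat'->'Cpjoat'
Result: Jyd Cpjoat


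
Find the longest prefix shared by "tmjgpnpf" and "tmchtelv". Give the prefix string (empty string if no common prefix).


String 1: 'tmjgpnpf'
String 2: 'tmchtelv'
Compare position by position:
pos 0: 't' vs 't' match
pos 1: 'm' vs 'm' match
pos 2: 'j' vs 'c' differ -> stop
Longest common prefix: "tm" (length 2)


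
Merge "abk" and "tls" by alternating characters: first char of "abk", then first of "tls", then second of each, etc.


String 1: 'abk'
String 2: 'tls'
Operation: alternate characters
Pairs: 'a'+'t', 'b'+'l', 'k'+'s'
Result: atblks


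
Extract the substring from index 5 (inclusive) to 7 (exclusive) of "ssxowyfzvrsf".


Input string: 'ssxowyfzvrsf'
Operation: slice [5:7]
Extract characters: s[5]='y', s[6]='f'
Result: yf


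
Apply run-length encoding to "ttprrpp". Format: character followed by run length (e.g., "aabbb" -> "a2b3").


Input: 'ttprrpp'
Operation: identify consecutive runs
Runs: 'tt' -> t2, 'p' -> p1, 'rr' -> r2, 'pp' -> p2
Encoded: t2p1r2p2


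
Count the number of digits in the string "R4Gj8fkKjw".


Input string: 'R4Gj8fkKjw'
Operation: count digit characters (0-9)
Scan: 'R', '4'(digit), 'G', 'j', '8'(digit), 'f', 'k', 'K', 'j', 'w'
Digits found: 2
Result: 2


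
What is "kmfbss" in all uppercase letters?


Input string: 'kmfbss'
Operation: convert each letter to uppercase
Mapping: 'k'->'K', 'm'->'M', 'f'->'F', 'b'->'B', 's'->'S', 's'->'S'
Result: KMFBSS


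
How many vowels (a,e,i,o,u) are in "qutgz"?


Input string: 'qutgz'
Operation: count vowels (a, e, i, o, u)
Scan: s[0]='q', s[1]='u' (vowel), s[2]='t', s[3]='g', s[4]='z'
Vowels found: 1
Result: 1


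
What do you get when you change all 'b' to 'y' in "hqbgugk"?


Input string: 'hqbgugk'
Operation: replace 'b' with 'y'
Positions of 'b': 2
After replacement: hqygugk


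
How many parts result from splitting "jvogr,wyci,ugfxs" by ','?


Input string: 'jvogr,wyci,ugfxs'
Delimiter: ','
Split result: 'jvogr', 'wyci', 'ugfxs'
Number of parts: 3


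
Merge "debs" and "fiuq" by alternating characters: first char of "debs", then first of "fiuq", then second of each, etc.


String 1: 'debs'
String 2: 'fiuq'
Operation: alternate characters
Pairs: 'd'+'f', 'e'+'i', 'b'+'u', 's'+'q'
Result: dfeibusq


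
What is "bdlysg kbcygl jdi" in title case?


Input string: 'bdlysg kbcygl jdi'
Operation: capitalize first letter of each word
Word transformations: 'bdlysg'->'Bdlysg', 'kbcygl'->'Kbcygl', 'jdi'->'Jdi'
Result: Bdlysg Kbcygl Jdi


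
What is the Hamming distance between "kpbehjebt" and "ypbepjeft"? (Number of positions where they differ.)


String 1: 'kpbehjebt'
String 2: 'ypbepjeft'
Compare each position: pos 0: 'k'!='y', pos 1: 'p'=='p', pos 2: 'b'=='b', pos 3: 'e'=='e', pos 4: 'h'!='p', pos 5: 'j'=='j', pos 6: 'e'=='e', pos 7: 'b'!='f', pos 8: 't'=='t'
Differing positions: 3
Hamming distance: 3


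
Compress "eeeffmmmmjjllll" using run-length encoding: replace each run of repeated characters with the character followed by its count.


Input: 'eeeffmmmmjjllll'
Operation: identify consecutive runs
Runs: 'eee' -> e3, 'ff' -> f2, 'mmmm' -> m4, 'jj' -> j2, 'llll' -> l4
Encoded: e3f2m4j2l4


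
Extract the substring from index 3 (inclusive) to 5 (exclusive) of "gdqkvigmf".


Input string: 'gdqkvigmf'
Operation: slice [3:5]
Extract characters: s[3]='k', s[4]='v'
Result: kv


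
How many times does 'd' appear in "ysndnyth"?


Input string: 'ysndnyth'
Target character: 'd'
Scan each position: s[3]='d'
Matches found at indices: 3
Total: 1


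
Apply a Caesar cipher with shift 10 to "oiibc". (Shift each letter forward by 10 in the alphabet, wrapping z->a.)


Input: 'oiibc', shift = 10
Operation: for each letter, (position + 10) mod 26
Mapping: 'o'(14+10=24)->'y', 'i'(8+10=18)->'s', 'i'(8+10=18)->'s', 'b'(1+10=11)->'l', 'c'(2+10=12)->'m'
Result: ysslm


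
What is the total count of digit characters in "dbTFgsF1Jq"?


Input string: 'dbTFgsF1Jq'
Operation: count digit characters (0-9)
Scan: 'd', 'b', 'T', 'F', 'g', 's', 'F', '1'(digit), 'J', 'q'
Digits found: 1
Result: 1


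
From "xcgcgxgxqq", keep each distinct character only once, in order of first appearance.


Input: 'xcgcgxgxqq'
Operation: keep first occurrence of each character
Scan: s[0]='x' new -> keep; s[1]='c' new -> keep; s[2]='g' new -> keep; s[3]='c' seen -> skip; s[4]='g' seen -> skip; s[5]='x' seen -> skip; s[6]='g' seen -> skip; s[7]='x' seen -> skip; s[8]='q' new -> keep; s[9]='q' seen -> skip
Result: xcgq


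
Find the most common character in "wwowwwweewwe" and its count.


Input: 'wwowwwweewwe'
Operation: tally each character
Counts: 'e':3, 'o':1, 'w':8
Maximum: 'w' appears 8 times


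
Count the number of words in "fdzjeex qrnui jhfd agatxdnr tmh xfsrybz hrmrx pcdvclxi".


Input string: 'fdzjeex qrnui jhfd agatxdnr tmh xfsrybz hrmrx pcdvclxi'
Operation: split by spaces
Words found: 'fdzjeex', 'qrnui', 'jhfd', 'agatxdnr', 'tmh', 'xfsrybz', 'hrmrx', 'pcdvclxi'
Word count: 8


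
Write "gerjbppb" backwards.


Input string: 'gerjbppb'
Operation: reverse character order
Original order: 'g' -> 'e' -> 'r' -> 'j' -> 'b' -> 'p' -> 'p' -> 'b'
Reversed order: 'b' -> 'p' -> 'p' -> 'b' -> 'j' -> 'r' -> 'e' -> 'g'
Result: bppbjreg


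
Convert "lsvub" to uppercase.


Input string: 'lsvub'
Operation: convert each letter to uppercase
Mapping: 'l'->'L', 's'->'S', 'v'->'V', 'u'->'U', 'b'->'B'
Result: LSVUB


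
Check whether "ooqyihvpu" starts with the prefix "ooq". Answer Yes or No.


Input string: 'ooqyihvpu'
Prefix to check: 'ooq'
First 3 characters of input: 'ooq'
Match: True
Result: Yes


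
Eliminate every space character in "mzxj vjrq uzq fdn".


Input string: 'mzxj vjrq uzq fdn'
Operation: remove all spaces
Words: 'mzxj', 'vjrq', 'uzq', 'fdn'
Join without spaces: mzxjvjrquzqfdn


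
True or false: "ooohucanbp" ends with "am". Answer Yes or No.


Input string: 'ooohucanbp'
Suffix to check: 'am'
Last 2 characters of input: 'bp'
Match: False
Result: No


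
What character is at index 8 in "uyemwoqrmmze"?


Input string: 'uyemwoqrmmze'
Operation: get character at index 8
Index mapping: s[0]='u', s[1]='y', s[2]='e', s[3]='m', s[4]='w', s[5]='o', s[6]='q', s[7]='r', s[8]='m'
Result: 'm'


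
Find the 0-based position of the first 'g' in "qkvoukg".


Input string: 'qkvoukg'
Target: 'g'
Scanning left to right: s[0]='q', s[1]='k', s[2]='v', s[3]='o', s[4]='u', s[5]='k', s[6]='g'
First match at index: 6


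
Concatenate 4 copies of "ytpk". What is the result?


Input string: 'ytpk'
Operation: repeat 4 times
Concatenation: 'ytpk' + 'ytpk' + 'ytpk' + 'ytpk'
Result: ytpkytpkytpkytpk


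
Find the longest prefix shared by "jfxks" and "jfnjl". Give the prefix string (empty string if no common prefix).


String 1: 'jfxks'
String 2: 'jfnjl'
Compare position by position:
pos 0: 'j' vs 'j' match
pos 1: 'f' vs 'f' match
pos 2: 'x' vs 'n' differ -> stop
Longest common prefix: "jf" (length 2)


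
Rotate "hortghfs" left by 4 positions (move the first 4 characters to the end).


Input: 'hortghfs', shift = 4
Operation: split at index 4 and swap parts
Front part s[0:4] = 'hort'
Back part s[4:] = 'ghfs'
Rotated = back + front = 'ghfs' + 'hort'
Result: ghfshort


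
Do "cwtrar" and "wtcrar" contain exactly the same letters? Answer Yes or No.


String 1: 'cwtrar' -> sorted: 'acrrtw'
String 2: 'wtcrar' -> sorted: 'acrrtw'
Compare sorted forms: 'acrrtw' == 'acrrtw'
Anagram: Yes


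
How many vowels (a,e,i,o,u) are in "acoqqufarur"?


Input string: 'acoqqufarur'
Operation: count vowels (a, e, i, o, u)
Scan: s[0]='a' (vowel), s[1]='c', s[2]='o' (vowel), s[3]='q', s[4]='q', s[5]='u' (vowel), s[6]='f', s[7]='a' (vowel), s[8]='r', s[9]='u' (vowel), s[10]='r'
Vowels found: 5
Result: 5


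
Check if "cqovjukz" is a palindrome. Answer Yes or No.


Input string: 'cqovjukz'
Reversed: 'zkujvoqc'
Compare pairs: s[0]='c' vs s[7]='z' (mismatch), s[1]='q' vs s[6]='k' (mismatch), s[2]='o' vs s[5]='u' (mismatch), s[3]='v' vs s[4]='j' (mismatch)
Palindrome: No


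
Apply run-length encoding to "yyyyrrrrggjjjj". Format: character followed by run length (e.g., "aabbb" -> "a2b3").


Input: 'yyyyrrrrggjjjj'
Operation: identify consecutive runs
Runs: 'yyyy' -> y4, 'rrrr' -> r4, 'gg' -> g2, 'jjjj' -> j4
Encoded: y4r4g2j4


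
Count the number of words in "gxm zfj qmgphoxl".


Input string: 'gxm zfj qmgphoxl'
Operation: split by spaces
Words found: 'gxm', 'zfj', 'qmgphoxl'
Word count: 3


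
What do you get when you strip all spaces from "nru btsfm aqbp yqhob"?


Input string: 'nru btsfm aqbp yqhob'
Operation: remove all spaces
Words: 'nru', 'btsfm', 'aqbp', 'yqhob'
Join without spaces: nrubtsfmaqbpyqhob


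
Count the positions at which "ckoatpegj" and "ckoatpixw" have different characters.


String 1: 'ckoatpegj'
String 2: 'ckoatpixw'
Compare each position: pos 0: 'c'=='c', pos 1: 'k'=='k', pos 2: 'o'=='o', pos 3: 'a'=='a', pos 4: 't'=='t', pos 5: 'p'=='p', pos 6: 'e'!='i', pos 7: 'g'!='x', pos 8: 'j'!='w'
Differing positions: 3
Hamming distance: 3


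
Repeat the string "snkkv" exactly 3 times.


Input string: 'snkkv'
Operation: repeat 3 times
Concatenation: 'snkkv' + 'snkkv' + 'snkkv'
Result: snkkvsnkkvsnkkv


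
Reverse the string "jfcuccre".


Input string: 'jfcuccre'
Operation: reverse character order
Original order: 'j' -> 'f' -> 'c' -> 'u' -> 'c' -> 'c' -> 'r' -> 'e'
Reversed order: 'e' -> 'r' -> 'c' -> 'c' -> 'u' -> 'c' -> 'f' -> 'j'
Result: erccucfj


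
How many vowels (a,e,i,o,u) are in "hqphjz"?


Input string: 'hqphjz'
Operation: count vowels (a, e, i, o, u)
Scan: s[0]='h', s[1]='q', s[2]='p', s[3]='h', s[4]='j', s[5]='z'
Vowels found: 0
Result: 0


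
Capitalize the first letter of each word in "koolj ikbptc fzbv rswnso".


Input string: 'koolj ikbptc fzbv rswnso'
Operation: capitalize first letter of each word
Word transformations: 'koolj'->'Koolj', 'ikbptc'->'Ikbptc', 'fzbv'->'Fzbv', 'rswnso'->'Rswnso'
Result: Koolj Ikbptc Fzbv Rswnso


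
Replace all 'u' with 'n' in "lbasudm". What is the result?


Input string: 'lbasudm'
Operation: replace 'u' with 'n'
Positions of 'u': 4
After replacement: lbasndm


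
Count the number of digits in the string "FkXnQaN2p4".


Input string: 'FkXnQaN2p4'
Operation: count digit characters (0-9)
Scan: 'F', 'k', 'X', 'n', 'Q', 'a', 'N', '2'(digit), 'p', '4'(digit)
Digits found: 2
Result: 2


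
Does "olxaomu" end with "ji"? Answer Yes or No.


Input string: 'olxaomu'
Suffix to check: 'ji'
Last 2 characters of input: 'mu'
Match: False
Result: No


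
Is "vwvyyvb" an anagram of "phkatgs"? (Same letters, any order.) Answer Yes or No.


String 1: 'phkatgs' -> sorted: 'aghkpst'
String 2: 'vwvyyvb' -> sorted: 'bvvvwyy'
Compare sorted forms: 'aghkpst' != 'bvvvwyy'
Anagram: No


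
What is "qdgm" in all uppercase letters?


Input string: 'qdgm'
Operation: convert each letter to uppercase
Mapping: 'q'->'Q', 'd'->'D', 'g'->'G', 'm'->'M'
Result: QDGM


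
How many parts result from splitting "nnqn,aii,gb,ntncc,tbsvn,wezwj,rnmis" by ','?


Input string: 'nnqn,aii,gb,ntncc,tbsvn,wezwj,rnmis'
Delimiter: ','
Split result: 'nnqn', 'aii', 'gb', 'ntncc', 'tbsvn', 'wezwj', 'rnmis'
Number of parts: 7


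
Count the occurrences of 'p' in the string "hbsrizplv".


Input string: 'hbsrizplv'
Target character: 'p'
Scan each position: s[6]='p'
Matches found at indices: 6
Total: 1


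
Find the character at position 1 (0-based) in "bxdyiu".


Input string: 'bxdyiu'
Operation: get character at index 1
Index mapping: s[0]='b', s[1]='x'
Result: 'x'


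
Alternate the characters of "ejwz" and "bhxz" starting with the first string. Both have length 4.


String 1: 'ejwz'
String 2: 'bhxz'
Operation: alternate characters
Pairs: 'e'+'b', 'j'+'h', 'w'+'x', 'z'+'z'
Result: ebjhwxzz


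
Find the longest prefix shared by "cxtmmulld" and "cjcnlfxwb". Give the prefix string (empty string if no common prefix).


String 1: 'cxtmmulld'
String 2: 'cjcnlfxwb'
Compare position by position:
pos 0: 'c' vs 'c' match
pos 1: 'x' vs 'j' differ -> stop
Longest common prefix: "c" (length 1)


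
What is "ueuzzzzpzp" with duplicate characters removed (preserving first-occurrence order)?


Input: 'ueuzzzzpzp'
Operation: keep first occurrence of each character
Scan: s[0]='u' new -> keep; s[1]='e' new -> keep; s[2]='u' seen -> skip; s[3]='z' new -> keep; s[4]='z' seen -> skip; s[5]='z' seen -> skip; s[6]='z' seen -> skip; s[7]='p' new -> keep; s[8]='z' seen -> skip; s[9]='p' seen -> skip
Result: uezp


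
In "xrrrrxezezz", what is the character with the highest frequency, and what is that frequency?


Input: 'xrrrrxezezz'
Operation: tally each character
Counts: 'e':2, 'r':4, 'x':2, 'z':3
Maximum: 'r' appears 4 times


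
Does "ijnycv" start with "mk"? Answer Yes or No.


Input string: 'ijnycv'
Prefix to check: 'mk'
First 2 characters of input: 'ij'
Match: False
Result: No


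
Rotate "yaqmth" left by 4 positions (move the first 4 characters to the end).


Input: 'yaqmth', shift = 4
Operation: split at index 4 and swap parts
Front part s[0:4] = 'yaqm'
Back part s[4:] = 'th'
Rotated = back + front = 'th' + 'yaqm'
Result: thyaqm


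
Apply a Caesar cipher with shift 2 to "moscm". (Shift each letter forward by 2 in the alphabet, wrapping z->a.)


Input: 'moscm', shift = 2
Operation: for each letter, (position + 2) mod 26
Mapping: 'm'(12+2=14)->'o', 'o'(14+2=16)->'q', 's'(18+2=20)->'u', 'c'(2+2=4)->'e', 'm'(12+2=14)->'o'
Result: oqueo


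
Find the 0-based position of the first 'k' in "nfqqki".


Input string: 'nfqqki'
Target: 'k'
Scanning left to right: s[0]='n', s[1]='f', s[2]='q', s[3]='q', s[4]='k'
First match at index: 4


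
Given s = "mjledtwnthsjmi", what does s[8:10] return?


Input string: 'mjledtwnthsjmi'
Operation: slice [8:10]
Extract characters: s[8]='t', s[9]='h'
Result: th


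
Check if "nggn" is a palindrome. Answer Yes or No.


Input string: 'nggn'
Reversed: 'nggn'
Compare pairs: s[0]='n' vs s[3]='n' (match), s[1]='g' vs s[2]='g' (match)
Palindrome: Yes


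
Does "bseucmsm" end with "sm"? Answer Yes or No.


Input string: 'bseucmsm'
Suffix to check: 'sm'
Last 2 characters of input: 'sm'
Match: True
Result: Yes


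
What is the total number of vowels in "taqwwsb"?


Input string: 'taqwwsb'
Operation: count vowels (a, e, i, o, u)
Scan: s[0]='t', s[1]='a' (vowel), s[2]='q', s[3]='w', s[4]='w', s[5]='s', s[6]='b'
Vowels found: 1
Result: 1


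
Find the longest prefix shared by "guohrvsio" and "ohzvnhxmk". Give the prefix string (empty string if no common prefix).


String 1: 'guohrvsio'
String 2: 'ohzvnhxmk'
Compare position by position:
pos 0: 'g' vs 'o' differ -> stop
Longest common prefix: "" (length 0)


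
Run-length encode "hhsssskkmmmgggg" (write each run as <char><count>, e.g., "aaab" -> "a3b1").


Input: 'hhsssskkmmmgggg'
Operation: identify consecutive runs
Runs: 'hh' -> h2, 'ssss' -> s4, 'kk' -> k2, 'mmm' -> m3, 'gggg' -> g4
Encoded: h2s4k2m3g4


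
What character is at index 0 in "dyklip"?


Input string: 'dyklip'
Operation: get character at index 0
Index mapping: s[0]='d'
Result: 'd'


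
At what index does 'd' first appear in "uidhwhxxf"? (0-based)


Input string: 'uidhwhxxf'
Target: 'd'
Scanning left to right: s[0]='u', s[1]='i', s[2]='d'
First match at index: 2


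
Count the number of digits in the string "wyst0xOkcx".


Input string: 'wyst0xOkcx'
Operation: count digit characters (0-9)
Scan: 'w', 'y', 's', 't', '0'(digit), 'x', 'O', 'k', 'c', 'x'
Digits found: 1
Result: 1


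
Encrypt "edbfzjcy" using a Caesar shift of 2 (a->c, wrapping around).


Input: 'edbfzjcy', shift = 2
Operation: for each letter, (position + 2) mod 26
Mapping: 'e'(4+2=6)->'g', 'd'(3+2=5)->'f', 'b'(1+2=3)->'d', 'f'(5+2=7)->'h', 'z'(25+2=27, 27 mod 26=1)->'b', 'j'(9+2=11)->'l', 'c'(2+2=4)->'e', 'y'(24+2=26, 26 mod 26=0)->'a'
Result: gfdhblea


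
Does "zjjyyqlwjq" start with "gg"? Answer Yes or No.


Input string: 'zjjyyqlwjq'
Prefix to check: 'gg'
First 2 characters of input: 'zj'
Match: False
Result: No


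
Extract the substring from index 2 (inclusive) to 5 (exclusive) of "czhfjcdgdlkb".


Input string: 'czhfjcdgdlkb'
Operation: slice [2:5]
Extract characters: s[2]='h', s[3]='f', s[4]='j'
Result: hfj


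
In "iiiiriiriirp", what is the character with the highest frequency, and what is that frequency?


Input: 'iiiiriiriirp'
Operation: tally each character
Counts: 'i':8, 'p':1, 'r':3
Maximum: 'i' appears 8 times


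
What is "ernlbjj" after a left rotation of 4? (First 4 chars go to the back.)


Input: 'ernlbjj', shift = 4
Operation: split at index 4 and swap parts
Front part s[0:4] = 'ernl'
Back part s[4:] = 'bjj'
Rotated = back + front = 'bjj' + 'ernl'
Result: bjjernl


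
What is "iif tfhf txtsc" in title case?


Input string: 'iif tfhf txtsc'
Operation: capitalize first letter of each word
Word transformations: 'iif'->'Iif', 'tfhf'->'Tfhf', 'txtsc'->'Txtsc'
Result: Iif Tfhf Txtsc


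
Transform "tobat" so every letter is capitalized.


Input string: 'tobat'
Operation: convert each letter to uppercase
Mapping: 't'->'T', 'o'->'O', 'b'->'B', 'a'->'A', 't'->'T'
Result: TOBAT


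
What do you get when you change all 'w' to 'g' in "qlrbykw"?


Input string: 'qlrbykw'
Operation: replace 'w' with 'g'
Positions of 'w': 6
After replacement: qlrbykg


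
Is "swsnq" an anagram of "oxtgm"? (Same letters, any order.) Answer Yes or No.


String 1: 'oxtgm' -> sorted: 'gmotx'
String 2: 'swsnq' -> sorted: 'nqssw'
Compare sorted forms: 'gmotx' != 'nqssw'
Anagram: No


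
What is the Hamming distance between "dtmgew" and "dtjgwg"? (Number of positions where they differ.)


String 1: 'dtmgew'
String 2: 'dtjgwg'
Compare each position: pos 0: 'd'=='d', pos 1: 't'=='t', pos 2: 'm'!='j', pos 3: 'g'=='g', pos 4: 'e'!='w', pos 5: 'w'!='g'
Differing positions: 3
Hamming distance: 3


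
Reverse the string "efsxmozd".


Input string: 'efsxmozd'
Operation: reverse character order
Original order: 'e' -> 'f' -> 's' -> 'x' -> 'm' -> 'o' -> 'z' -> 'd'
Reversed order: 'd' -> 'z' -> 'o' -> 'm' -> 'x' -> 's' -> 'f' -> 'e'
Result: dzomxsfe
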